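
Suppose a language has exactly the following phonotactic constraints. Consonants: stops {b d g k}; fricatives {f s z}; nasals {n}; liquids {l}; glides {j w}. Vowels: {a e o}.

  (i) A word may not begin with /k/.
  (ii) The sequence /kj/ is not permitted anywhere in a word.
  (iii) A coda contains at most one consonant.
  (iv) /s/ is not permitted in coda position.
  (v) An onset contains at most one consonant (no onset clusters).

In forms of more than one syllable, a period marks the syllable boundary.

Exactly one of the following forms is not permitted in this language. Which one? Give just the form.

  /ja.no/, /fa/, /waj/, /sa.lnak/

/sa.lnak/

/ja.no/ — σ1 onset /j/, coda /∅/ ok; σ2 onset /n/, coda /∅/ ok → permitted
/fa/ — σ1 onset /f/, coda /∅/ ok → permitted
/waj/ — σ1 onset /w/, coda /j/ ok → permitted
/sa.lnak/ — violates constraint (v): syllable 2 onset /ln/ has 2 consonants (> 1) → not permitted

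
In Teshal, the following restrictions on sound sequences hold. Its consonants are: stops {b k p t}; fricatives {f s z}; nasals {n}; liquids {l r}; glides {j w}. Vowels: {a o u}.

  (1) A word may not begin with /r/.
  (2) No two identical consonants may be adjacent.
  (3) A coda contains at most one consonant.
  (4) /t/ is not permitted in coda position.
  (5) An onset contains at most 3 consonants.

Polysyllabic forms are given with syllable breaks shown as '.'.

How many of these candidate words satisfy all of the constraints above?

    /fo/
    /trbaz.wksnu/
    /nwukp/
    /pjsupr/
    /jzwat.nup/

1

/fo/ — σ1 onset /f/, coda /∅/ ok → licit
/trbaz.wksnu/ — violates constraint 5: syllable 2 onset /wksn/ has 4 consonants (> 3) → illicit
/nwukp/ — violates constraint 3: syllable 1 coda /kp/ has 2 consonants (> 1) → illicit
/pjsupr/ — violates constraint 3: syllable 1 coda /pr/ has 2 consonants (> 1) → illicit
/jzwat.nup/ — violates constraint 4: syllable 1 coda contains /t/ → illicit
Licit: /fo/ → 1.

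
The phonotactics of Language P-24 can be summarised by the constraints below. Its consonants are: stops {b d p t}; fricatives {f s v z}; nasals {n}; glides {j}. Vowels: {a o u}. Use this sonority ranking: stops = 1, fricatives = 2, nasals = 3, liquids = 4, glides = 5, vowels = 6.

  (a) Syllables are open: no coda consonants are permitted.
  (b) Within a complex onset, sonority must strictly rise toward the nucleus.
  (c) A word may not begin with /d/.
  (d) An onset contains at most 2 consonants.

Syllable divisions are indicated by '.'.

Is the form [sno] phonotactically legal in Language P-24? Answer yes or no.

[sno] — σ1 onset /sn/ (2→3 rises), coda /∅/ ok → phonotactically legal

yes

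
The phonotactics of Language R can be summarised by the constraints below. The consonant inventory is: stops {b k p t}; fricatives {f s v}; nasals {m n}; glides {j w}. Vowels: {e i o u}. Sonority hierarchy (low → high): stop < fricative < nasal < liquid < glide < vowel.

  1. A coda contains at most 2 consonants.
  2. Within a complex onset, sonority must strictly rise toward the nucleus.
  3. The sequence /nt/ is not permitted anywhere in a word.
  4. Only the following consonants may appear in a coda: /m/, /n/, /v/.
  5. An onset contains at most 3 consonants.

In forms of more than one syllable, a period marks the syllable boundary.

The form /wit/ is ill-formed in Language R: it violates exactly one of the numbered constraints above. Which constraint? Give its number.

/wit/: syllable 1 coda contains /t/, which is not a licensed coda consonant.
This is a violation of constraint 4: "Only the following consonants may appear in a coda: /m/, /n/, /v/."
The remaining constraints (1, 2, 3, 5) are satisfied.

4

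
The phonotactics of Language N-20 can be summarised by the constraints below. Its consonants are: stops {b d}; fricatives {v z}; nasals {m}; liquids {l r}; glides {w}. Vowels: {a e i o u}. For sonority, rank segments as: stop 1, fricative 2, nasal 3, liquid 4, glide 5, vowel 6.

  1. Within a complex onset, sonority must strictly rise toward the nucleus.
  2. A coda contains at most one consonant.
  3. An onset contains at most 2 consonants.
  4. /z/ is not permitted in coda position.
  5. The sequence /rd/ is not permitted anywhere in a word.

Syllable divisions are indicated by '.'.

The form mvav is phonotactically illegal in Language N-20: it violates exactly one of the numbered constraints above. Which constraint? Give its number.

mvav: syllable 1 onset /mv/: /m/ (nasal, 3) → /v/ (fricative, 2) does not rise.
This is a violation of constraint 1: "Within a complex onset, sonority must strictly rise toward the nucleus."
The remaining constraints (2, 3, 4, 5) are satisfied.

1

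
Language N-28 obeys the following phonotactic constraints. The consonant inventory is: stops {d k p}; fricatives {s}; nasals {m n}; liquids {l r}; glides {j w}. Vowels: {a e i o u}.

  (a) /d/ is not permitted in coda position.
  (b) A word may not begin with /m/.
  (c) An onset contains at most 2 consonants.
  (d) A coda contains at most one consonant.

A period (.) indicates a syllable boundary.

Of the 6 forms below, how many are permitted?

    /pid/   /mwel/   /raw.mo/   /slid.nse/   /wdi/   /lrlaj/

2

/pid/ — violates constraint (a): syllable 1 coda contains /d/ → not permitted
/mwel/ — violates constraint (b): word begins with /m/ → not permitted
/raw.mo/ — σ1 onset /r/, coda /w/ ok; σ2 onset /m/, coda /∅/ ok → permitted
/slid.nse/ — violates constraint (a): syllable 1 coda contains /d/ → not permitted
/wdi/ — σ1 onset /wd/ (2C), coda /∅/ ok → permitted
/lrlaj/ — violates constraint (c): syllable 1 onset /lrl/ has 3 consonants (> 2) → not permitted
Permitted: /raw.mo/, /wdi/ → 2.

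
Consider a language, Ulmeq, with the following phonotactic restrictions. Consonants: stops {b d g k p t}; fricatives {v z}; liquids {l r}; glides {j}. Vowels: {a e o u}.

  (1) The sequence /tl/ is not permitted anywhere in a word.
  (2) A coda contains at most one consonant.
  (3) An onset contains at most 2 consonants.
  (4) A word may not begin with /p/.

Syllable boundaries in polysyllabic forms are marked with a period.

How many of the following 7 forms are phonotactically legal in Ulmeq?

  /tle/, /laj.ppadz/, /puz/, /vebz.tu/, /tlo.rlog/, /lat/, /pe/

1

/tle/ — violates constraint 1: contains banned sequence /tl/ → phonotactically illegal
/laj.ppadz/ — violates constraint 2: syllable 2 coda /dz/ has 2 consonants (> 1) → phonotactically illegal
/puz/ — violates constraint 4: word begins with /p/ → phonotactically illegal
/vebz.tu/ — violates constraint 2: syllable 1 coda /bz/ has 2 consonants (> 1) → phonotactically illegal
/tlo.rlog/ — violates constraint 1: contains banned sequence /tl/ → phonotactically illegal
/lat/ — σ1 onset /l/, coda /t/ ok → phonotactically legal
/pe/ — violates constraint 4: word begins with /p/ → phonotactically illegal
Phonotactically legal: /lat/ → 1.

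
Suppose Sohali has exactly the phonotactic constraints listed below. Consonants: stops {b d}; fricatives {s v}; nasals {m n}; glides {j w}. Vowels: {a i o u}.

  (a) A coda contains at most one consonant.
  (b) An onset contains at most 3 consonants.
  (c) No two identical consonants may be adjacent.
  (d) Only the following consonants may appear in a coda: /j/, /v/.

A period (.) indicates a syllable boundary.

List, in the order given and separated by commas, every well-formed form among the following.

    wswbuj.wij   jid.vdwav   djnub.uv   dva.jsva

dva.jsva

wswbuj.wij — violates constraint (b): syllable 1 onset /wswb/ has 4 consonants (> 3) → ill-formed
jid.vdwav — violates constraint (d): syllable 1 coda contains /d/, which is not a licensed coda consonant → ill-formed
djnub.uv — violates constraint (d): syllable 1 coda contains /b/, which is not a licensed coda consonant → ill-formed
dva.jsva — σ1 onset /dv/ (2C), coda /∅/ ok; σ2 onset /jsv/ (3C), coda /∅/ ok → well-formed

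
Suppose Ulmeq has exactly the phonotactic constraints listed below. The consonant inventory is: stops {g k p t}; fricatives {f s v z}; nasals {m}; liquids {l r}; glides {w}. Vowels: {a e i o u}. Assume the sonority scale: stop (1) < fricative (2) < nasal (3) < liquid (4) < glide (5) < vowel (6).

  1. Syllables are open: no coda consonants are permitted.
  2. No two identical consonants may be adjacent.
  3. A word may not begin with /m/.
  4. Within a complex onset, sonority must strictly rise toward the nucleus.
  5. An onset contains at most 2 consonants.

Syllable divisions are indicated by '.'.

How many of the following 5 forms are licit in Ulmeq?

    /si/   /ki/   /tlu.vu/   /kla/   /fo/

5

/si/ — σ1 onset /s/, coda /∅/ ok → licit
/ki/ — σ1 onset /k/, coda /∅/ ok → licit
/tlu.vu/ — σ1 onset /tl/ (1→4 rises), coda /∅/ ok; σ2 onset /v/, coda /∅/ ok → licit
/kla/ — σ1 onset /kl/ (1→4 rises), coda /∅/ ok → licit
/fo/ — σ1 onset /f/, coda /∅/ ok → licit
Licit: /si/, /ki/, /tlu.vu/, /kla/, /fo/ → 5.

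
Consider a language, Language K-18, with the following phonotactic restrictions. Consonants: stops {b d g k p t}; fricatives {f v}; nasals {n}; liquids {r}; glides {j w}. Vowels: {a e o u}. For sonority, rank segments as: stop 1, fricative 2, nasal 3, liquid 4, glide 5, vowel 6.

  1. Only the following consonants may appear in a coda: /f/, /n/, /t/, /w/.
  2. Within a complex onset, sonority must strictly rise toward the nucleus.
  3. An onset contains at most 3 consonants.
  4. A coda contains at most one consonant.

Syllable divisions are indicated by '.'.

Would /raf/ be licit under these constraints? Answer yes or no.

yes

/raf/ — σ1 onset /r/, coda /f/ ok → licit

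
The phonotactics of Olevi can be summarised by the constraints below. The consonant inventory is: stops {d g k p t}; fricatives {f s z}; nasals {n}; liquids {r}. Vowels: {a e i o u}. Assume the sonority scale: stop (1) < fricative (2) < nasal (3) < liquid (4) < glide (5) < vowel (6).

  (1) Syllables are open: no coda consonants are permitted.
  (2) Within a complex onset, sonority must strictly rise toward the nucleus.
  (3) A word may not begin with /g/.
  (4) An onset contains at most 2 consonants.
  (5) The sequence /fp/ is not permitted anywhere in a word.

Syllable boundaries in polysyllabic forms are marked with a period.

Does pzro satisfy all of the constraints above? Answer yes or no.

pzro — violates constraint 4: syllable 1 onset /pzr/ has 3 consonants (> 2) → phonotactically illegal

no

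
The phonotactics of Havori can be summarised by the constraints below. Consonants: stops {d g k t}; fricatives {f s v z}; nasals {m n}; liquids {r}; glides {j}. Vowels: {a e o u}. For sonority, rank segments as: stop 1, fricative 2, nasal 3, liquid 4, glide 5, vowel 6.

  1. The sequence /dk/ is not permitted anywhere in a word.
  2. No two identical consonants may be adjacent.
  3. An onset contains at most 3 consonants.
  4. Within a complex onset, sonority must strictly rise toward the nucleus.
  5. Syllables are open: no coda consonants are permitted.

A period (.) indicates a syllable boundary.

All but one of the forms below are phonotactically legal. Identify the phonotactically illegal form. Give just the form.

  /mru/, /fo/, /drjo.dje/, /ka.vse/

/ka.vse/

/mru/ — σ1 onset /mr/ (3→4 rises), coda /∅/ ok → phonotactically legal
/fo/ — σ1 onset /f/, coda /∅/ ok → phonotactically legal
/drjo.dje/ — σ1 onset /drj/ (1→4→5 rises), coda /∅/ ok; σ2 onset /dj/ (1→5 rises), coda /∅/ ok → phonotactically legal
/ka.vse/ — violates constraint 4: syllable 2 onset /vs/: /v/ (fricative, 2) → /s/ (fricative, 2) does not rise → phonotactically illegal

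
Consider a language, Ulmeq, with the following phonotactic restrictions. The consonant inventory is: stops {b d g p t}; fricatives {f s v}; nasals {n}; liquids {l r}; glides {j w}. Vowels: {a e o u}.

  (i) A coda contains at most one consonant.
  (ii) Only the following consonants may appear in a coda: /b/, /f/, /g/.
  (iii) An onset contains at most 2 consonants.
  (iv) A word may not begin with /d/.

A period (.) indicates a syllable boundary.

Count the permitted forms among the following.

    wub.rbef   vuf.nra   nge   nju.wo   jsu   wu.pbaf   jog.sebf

6

wub.rbef — σ1 onset /w/, coda /b/ ok; σ2 onset /rb/ (2C), coda /f/ ok → permitted
vuf.nra — σ1 onset /v/, coda /f/ ok; σ2 onset /nr/ (2C), coda /∅/ ok → permitted
nge — σ1 onset /ng/ (2C), coda /∅/ ok → permitted
nju.wo — σ1 onset /nj/ (2C), coda /∅/ ok; σ2 onset /w/, coda /∅/ ok → permitted
jsu — σ1 onset /js/ (2C), coda /∅/ ok → permitted
wu.pbaf — σ1 onset /w/, coda /∅/ ok; σ2 onset /pb/ (2C), coda /f/ ok → permitted
jog.sebf — violates constraint (i): syllable 2 coda /bf/ has 2 consonants (> 1) → not permitted
Permitted: wub.rbef, vuf.nra, nge, nju.wo, jsu, wu.pbaf → 6.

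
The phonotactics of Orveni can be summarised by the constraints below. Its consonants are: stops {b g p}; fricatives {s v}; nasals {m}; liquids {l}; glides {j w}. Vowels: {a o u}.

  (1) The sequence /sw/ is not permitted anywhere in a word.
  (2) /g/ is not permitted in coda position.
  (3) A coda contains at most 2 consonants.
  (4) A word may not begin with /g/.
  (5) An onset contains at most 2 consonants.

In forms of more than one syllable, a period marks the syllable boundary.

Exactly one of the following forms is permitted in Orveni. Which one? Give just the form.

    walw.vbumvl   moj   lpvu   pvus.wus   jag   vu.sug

walw.vbumvl — violates constraint 3: syllable 2 coda /mvl/ has 3 consonants (> 2) → not permitted
moj — σ1 onset /m/, coda /j/ ok → permitted
lpvu — violates constraint 5: syllable 1 onset /lpv/ has 3 consonants (> 2) → not permitted
pvus.wus — violates constraint 1: contains banned sequence /sw/ → not permitted
jag — violates constraint 2: syllable 1 coda contains /g/ → not permitted
vu.sug — violates constraint 2: syllable 2 coda contains /g/ → not permitted

moj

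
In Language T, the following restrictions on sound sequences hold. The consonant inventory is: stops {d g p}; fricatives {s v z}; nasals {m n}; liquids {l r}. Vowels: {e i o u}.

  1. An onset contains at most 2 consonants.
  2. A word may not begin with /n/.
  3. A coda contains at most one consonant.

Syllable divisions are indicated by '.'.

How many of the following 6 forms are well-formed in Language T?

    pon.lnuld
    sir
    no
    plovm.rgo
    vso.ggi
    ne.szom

2

pon.lnuld — violates constraint 3: syllable 2 coda /ld/ has 2 consonants (> 1) → ill-formed
sir — σ1 onset /s/, coda /r/ ok → well-formed
no — violates constraint 2: word begins with /n/ → ill-formed
plovm.rgo — violates constraint 3: syllable 1 coda /vm/ has 2 consonants (> 1) → ill-formed
vso.ggi — σ1 onset /vs/ (2C), coda /∅/ ok; σ2 onset /gg/ (2C), coda /∅/ ok → well-formed
ne.szom — violates constraint 2: word begins with /n/ → ill-formed
Well-formed: sir, vso.ggi → 2.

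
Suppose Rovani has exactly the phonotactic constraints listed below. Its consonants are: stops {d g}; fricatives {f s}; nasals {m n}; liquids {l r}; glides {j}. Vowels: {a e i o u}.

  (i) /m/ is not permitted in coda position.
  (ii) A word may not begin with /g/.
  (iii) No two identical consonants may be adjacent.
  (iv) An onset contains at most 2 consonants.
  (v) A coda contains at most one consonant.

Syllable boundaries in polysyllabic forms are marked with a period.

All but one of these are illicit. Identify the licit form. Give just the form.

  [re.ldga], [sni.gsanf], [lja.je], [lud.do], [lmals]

[re.ldga] — violates constraint (iv): syllable 2 onset /ldg/ has 3 consonants (> 2) → illicit
[sni.gsanf] — violates constraint (v): syllable 2 coda /nf/ has 2 consonants (> 1) → illicit
[lja.je] — σ1 onset /lj/ (2C), coda /∅/ ok; σ2 onset /j/, coda /∅/ ok → licit
[lud.do] — violates constraint (iii): adjacent identical consonants /dd/ → illicit
[lmals] — violates constraint (v): syllable 1 coda /ls/ has 2 consonants (> 1) → illicit

[lja.je]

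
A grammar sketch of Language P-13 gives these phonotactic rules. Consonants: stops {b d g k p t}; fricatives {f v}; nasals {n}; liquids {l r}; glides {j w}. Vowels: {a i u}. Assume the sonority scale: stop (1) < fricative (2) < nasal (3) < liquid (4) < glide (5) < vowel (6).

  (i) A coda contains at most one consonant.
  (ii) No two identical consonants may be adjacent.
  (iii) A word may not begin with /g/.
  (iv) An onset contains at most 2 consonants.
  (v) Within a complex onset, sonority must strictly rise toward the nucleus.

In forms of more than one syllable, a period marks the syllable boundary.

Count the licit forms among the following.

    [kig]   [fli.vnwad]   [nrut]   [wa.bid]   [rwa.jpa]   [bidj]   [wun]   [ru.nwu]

5

[kig] — σ1 onset /k/, coda /g/ ok → licit
[fli.vnwad] — violates constraint (iv): syllable 2 onset /vnw/ has 3 consonants (> 2) → illicit
[nrut] — σ1 onset /nr/ (3→4 rises), coda /t/ ok → licit
[wa.bid] — σ1 onset /w/, coda /∅/ ok; σ2 onset /b/, coda /d/ ok → licit
[rwa.jpa] — violates constraint (v): syllable 2 onset /jp/: /j/ (glide, 5) → /p/ (stop, 1) does not rise → illicit
[bidj] — violates constraint (i): syllable 1 coda /dj/ has 2 consonants (> 1) → illicit
[wun] — σ1 onset /w/, coda /n/ ok → licit
[ru.nwu] — σ1 onset /r/, coda /∅/ ok; σ2 onset /nw/ (3→5 rises), coda /∅/ ok → licit
Licit: [kig], [nrut], [wa.bid], [wun], [ru.nwu] → 5.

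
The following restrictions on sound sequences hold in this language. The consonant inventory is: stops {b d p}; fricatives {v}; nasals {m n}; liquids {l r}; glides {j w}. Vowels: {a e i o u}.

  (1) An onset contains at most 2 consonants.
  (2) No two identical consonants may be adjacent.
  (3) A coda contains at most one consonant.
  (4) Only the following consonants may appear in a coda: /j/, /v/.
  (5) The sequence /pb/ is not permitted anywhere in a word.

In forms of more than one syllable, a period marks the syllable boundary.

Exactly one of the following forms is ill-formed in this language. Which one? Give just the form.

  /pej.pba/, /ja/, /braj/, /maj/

/pej.pba/

/pej.pba/ — violates constraint 5: contains banned sequence /pb/ → ill-formed
/ja/ — σ1 onset /j/, coda /∅/ ok → well-formed
/braj/ — σ1 onset /br/ (2C), coda /j/ ok → well-formed
/maj/ — σ1 onset /m/, coda /j/ ok → well-formed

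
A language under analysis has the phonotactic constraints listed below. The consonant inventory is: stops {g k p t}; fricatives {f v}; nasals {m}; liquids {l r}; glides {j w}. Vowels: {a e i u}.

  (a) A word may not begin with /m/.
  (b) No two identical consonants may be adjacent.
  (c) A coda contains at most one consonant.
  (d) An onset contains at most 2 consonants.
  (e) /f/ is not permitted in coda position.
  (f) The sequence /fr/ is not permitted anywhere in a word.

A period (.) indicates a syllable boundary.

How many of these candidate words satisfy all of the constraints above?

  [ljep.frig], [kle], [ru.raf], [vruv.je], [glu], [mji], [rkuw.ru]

4

[ljep.frig] — violates constraint (f): contains banned sequence /fr/ → not permitted
[kle] — σ1 onset /kl/ (2C), coda /∅/ ok → permitted
[ru.raf] — violates constraint (e): syllable 2 coda contains /f/ → not permitted
[vruv.je] — σ1 onset /vr/ (2C), coda /v/ ok; σ2 onset /j/, coda /∅/ ok → permitted
[glu] — σ1 onset /gl/ (2C), coda /∅/ ok → permitted
[mji] — violates constraint (a): word begins with /m/ → not permitted
[rkuw.ru] — σ1 onset /rk/ (2C), coda /w/ ok; σ2 onset /r/, coda /∅/ ok → permitted
Permitted: [kle], [vruv.je], [glu], [rkuw.ru] → 4.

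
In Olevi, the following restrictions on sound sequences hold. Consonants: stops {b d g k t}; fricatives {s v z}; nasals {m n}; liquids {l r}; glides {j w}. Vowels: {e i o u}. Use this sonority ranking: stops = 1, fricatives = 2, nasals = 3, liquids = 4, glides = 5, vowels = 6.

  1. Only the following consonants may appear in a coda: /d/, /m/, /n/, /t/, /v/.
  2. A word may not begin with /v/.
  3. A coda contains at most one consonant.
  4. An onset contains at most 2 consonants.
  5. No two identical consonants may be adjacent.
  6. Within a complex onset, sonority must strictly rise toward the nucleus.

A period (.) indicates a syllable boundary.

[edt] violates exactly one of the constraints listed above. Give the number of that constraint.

3

[edt]: syllable 1 coda /dt/ has 2 consonants (> 1).
This is a violation of constraint 3: "A coda contains at most one consonant."
The remaining constraints (1, 2, 4, 5, 6) are satisfied.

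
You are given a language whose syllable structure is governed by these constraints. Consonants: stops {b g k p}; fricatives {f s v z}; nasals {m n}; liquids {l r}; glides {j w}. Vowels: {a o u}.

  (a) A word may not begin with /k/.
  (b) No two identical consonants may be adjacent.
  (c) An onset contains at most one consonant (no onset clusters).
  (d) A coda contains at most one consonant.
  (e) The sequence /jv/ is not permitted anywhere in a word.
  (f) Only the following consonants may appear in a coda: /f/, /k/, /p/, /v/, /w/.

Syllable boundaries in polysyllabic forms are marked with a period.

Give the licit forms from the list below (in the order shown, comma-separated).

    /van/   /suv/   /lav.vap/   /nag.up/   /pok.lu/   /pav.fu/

/suv/, /pok.lu/, /pav.fu/

/van/ — violates constraint (f): syllable 1 coda contains /n/, which is not a licensed coda consonant → illicit
/suv/ — σ1 onset /s/, coda /v/ ok → licit
/lav.vap/ — violates constraint (b): adjacent identical consonants /vv/ → illicit
/nag.up/ — violates constraint (f): syllable 1 coda contains /g/, which is not a licensed coda consonant → illicit
/pok.lu/ — σ1 onset /p/, coda /k/ ok; σ2 onset /l/, coda /∅/ ok → licit
/pav.fu/ — σ1 onset /p/, coda /v/ ok; σ2 onset /f/, coda /∅/ ok → licit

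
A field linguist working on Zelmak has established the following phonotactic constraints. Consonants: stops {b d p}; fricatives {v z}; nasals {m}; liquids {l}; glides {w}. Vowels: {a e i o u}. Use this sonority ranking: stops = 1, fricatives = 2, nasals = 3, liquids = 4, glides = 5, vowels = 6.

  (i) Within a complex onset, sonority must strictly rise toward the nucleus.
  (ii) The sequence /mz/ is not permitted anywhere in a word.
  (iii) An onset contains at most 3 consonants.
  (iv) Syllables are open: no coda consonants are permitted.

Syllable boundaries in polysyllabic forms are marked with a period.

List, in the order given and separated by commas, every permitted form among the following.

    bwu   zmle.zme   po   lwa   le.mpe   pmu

bwu — σ1 onset /bw/ (1→5 rises), coda /∅/ ok → permitted
zmle.zme — σ1 onset /zml/ (2→3→4 rises), coda /∅/ ok; σ2 onset /zm/ (2→3 rises), coda /∅/ ok → permitted
po — σ1 onset /p/, coda /∅/ ok → permitted
lwa — σ1 onset /lw/ (4→5 rises), coda /∅/ ok → permitted
le.mpe — violates constraint (i): syllable 2 onset /mp/: /m/ (nasal, 3) → /p/ (stop, 1) does not rise → not permitted
pmu — σ1 onset /pm/ (1→3 rises), coda /∅/ ok → permitted

bwu, zmle.zme, po, lwa, pmu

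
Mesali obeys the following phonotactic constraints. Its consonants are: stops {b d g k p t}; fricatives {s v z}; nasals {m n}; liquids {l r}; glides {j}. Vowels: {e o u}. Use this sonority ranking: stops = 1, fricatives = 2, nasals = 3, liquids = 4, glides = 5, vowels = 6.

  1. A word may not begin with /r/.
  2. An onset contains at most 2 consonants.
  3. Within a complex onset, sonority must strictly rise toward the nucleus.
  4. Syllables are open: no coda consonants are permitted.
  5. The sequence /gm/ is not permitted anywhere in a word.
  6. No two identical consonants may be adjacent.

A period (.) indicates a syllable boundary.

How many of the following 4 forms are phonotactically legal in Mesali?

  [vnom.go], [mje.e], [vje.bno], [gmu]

2

[vnom.go] — violates constraint 4: syllable 1 coda /m/ has 1 consonant (> 0) → phonotactically illegal
[mje.e] — σ1 onset /mj/ (3→5 rises), coda /∅/ ok; σ2 onset /∅/, coda /∅/ ok → phonotactically legal
[vje.bno] — σ1 onset /vj/ (2→5 rises), coda /∅/ ok; σ2 onset /bn/ (1→3 rises), coda /∅/ ok → phonotactically legal
[gmu] — violates constraint 5: contains banned sequence /gm/ → phonotactically illegal
Phonotactically legal: [mje.e], [vje.bno] → 2.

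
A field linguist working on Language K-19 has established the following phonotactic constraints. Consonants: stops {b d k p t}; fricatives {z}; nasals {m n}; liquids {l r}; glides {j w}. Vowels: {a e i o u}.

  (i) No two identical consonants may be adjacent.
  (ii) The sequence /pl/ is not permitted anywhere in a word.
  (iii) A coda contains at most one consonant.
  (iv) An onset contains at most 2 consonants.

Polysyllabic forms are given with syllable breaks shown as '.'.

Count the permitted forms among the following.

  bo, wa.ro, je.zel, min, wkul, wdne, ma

6

bo — σ1 onset /b/, coda /∅/ ok → permitted
wa.ro — σ1 onset /w/, coda /∅/ ok; σ2 onset /r/, coda /∅/ ok → permitted
je.zel — σ1 onset /j/, coda /∅/ ok; σ2 onset /z/, coda /l/ ok → permitted
min — σ1 onset /m/, coda /n/ ok → permitted
wkul — σ1 onset /wk/ (2C), coda /l/ ok → permitted
wdne — violates constraint (iv): syllable 1 onset /wdn/ has 3 consonants (> 2) → not permitted
ma — σ1 onset /m/, coda /∅/ ok → permitted
Permitted: bo, wa.ro, je.zel, min, wkul, ma → 6.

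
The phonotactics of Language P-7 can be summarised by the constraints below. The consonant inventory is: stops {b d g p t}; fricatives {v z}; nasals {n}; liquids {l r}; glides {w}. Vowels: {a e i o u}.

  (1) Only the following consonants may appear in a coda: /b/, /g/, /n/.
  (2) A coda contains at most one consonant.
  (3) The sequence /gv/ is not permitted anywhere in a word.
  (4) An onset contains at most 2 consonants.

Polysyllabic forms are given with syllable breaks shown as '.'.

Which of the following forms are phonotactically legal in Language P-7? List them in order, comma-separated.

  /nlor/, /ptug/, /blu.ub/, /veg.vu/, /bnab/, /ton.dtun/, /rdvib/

/ptug/, /blu.ub/, /bnab/, /ton.dtun/

/nlor/ — violates constraint 1: syllable 1 coda contains /r/, which is not a licensed coda consonant → phonotactically illegal
/ptug/ — σ1 onset /pt/ (2C), coda /g/ ok → phonotactically legal
/blu.ub/ — σ1 onset /bl/ (2C), coda /∅/ ok; σ2 onset /∅/, coda /b/ ok → phonotactically legal
/veg.vu/ — violates constraint 3: contains banned sequence /gv/ → phonotactically illegal
/bnab/ — σ1 onset /bn/ (2C), coda /b/ ok → phonotactically legal
/ton.dtun/ — σ1 onset /t/, coda /n/ ok; σ2 onset /dt/ (2C), coda /n/ ok → phonotactically legal
/rdvib/ — violates constraint 4: syllable 1 onset /rdv/ has 3 consonants (> 2) → phonotactically illegal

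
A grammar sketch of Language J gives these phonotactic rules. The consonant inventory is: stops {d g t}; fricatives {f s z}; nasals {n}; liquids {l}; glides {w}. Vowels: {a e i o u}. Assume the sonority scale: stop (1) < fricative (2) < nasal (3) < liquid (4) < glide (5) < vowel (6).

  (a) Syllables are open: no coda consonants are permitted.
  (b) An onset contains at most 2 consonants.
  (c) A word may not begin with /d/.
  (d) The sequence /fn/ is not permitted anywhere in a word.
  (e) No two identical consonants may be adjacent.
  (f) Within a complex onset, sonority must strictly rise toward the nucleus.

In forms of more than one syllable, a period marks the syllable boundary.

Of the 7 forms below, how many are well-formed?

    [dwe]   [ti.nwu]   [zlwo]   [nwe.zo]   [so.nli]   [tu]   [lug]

[dwe] — violates constraint (c): word begins with /d/ → ill-formed
[ti.nwu] — σ1 onset /t/, coda /∅/ ok; σ2 onset /nw/ (3→5 rises), coda /∅/ ok → well-formed
[zlwo] — violates constraint (b): syllable 1 onset /zlw/ has 3 consonants (> 2) → ill-formed
[nwe.zo] — σ1 onset /nw/ (3→5 rises), coda /∅/ ok; σ2 onset /z/, coda /∅/ ok → well-formed
[so.nli] — σ1 onset /s/, coda /∅/ ok; σ2 onset /nl/ (3→4 rises), coda /∅/ ok → well-formed
[tu] — σ1 onset /t/, coda /∅/ ok → well-formed
[lug] — violates constraint (a): syllable 1 coda /g/ has 1 consonant (> 0) → ill-formed
Well-formed: [ti.nwu], [nwe.zo], [so.nli], [tu] → 4.

4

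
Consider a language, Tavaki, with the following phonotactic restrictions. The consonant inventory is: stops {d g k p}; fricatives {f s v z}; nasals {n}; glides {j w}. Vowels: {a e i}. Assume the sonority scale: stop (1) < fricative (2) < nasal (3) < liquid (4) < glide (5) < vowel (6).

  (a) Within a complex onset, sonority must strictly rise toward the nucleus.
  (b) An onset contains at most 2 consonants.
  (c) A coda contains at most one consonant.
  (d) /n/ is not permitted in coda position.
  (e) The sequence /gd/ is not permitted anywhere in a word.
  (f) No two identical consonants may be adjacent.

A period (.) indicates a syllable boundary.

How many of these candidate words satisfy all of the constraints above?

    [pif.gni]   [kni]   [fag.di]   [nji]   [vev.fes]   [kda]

[pif.gni] — σ1 onset /p/, coda /f/ ok; σ2 onset /gn/ (1→3 rises), coda /∅/ ok → licit
[kni] — σ1 onset /kn/ (1→3 rises), coda /∅/ ok → licit
[fag.di] — violates constraint (e): contains banned sequence /gd/ → illicit
[nji] — σ1 onset /nj/ (3→5 rises), coda /∅/ ok → licit
[vev.fes] — σ1 onset /v/, coda /v/ ok; σ2 onset /f/, coda /s/ ok → licit
[kda] — violates constraint (a): syllable 1 onset /kd/: /k/ (stop, 1) → /d/ (stop, 1) does not rise → illicit
Licit: [pif.gni], [kni], [nji], [vev.fes] → 4.

4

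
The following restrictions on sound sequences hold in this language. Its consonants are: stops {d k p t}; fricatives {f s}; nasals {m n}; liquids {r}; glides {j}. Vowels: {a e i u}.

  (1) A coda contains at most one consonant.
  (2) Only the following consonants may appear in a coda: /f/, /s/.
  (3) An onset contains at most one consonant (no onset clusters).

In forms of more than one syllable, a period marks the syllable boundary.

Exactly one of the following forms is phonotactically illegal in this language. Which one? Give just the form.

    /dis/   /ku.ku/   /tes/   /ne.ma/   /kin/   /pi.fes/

/kin/

/dis/ — σ1 onset /d/, coda /s/ ok → phonotactically legal
/ku.ku/ — σ1 onset /k/, coda /∅/ ok; σ2 onset /k/, coda /∅/ ok → phonotactically legal
/tes/ — σ1 onset /t/, coda /s/ ok → phonotactically legal
/ne.ma/ — σ1 onset /n/, coda /∅/ ok; σ2 onset /m/, coda /∅/ ok → phonotactically legal
/kin/ — violates constraint 2: syllable 1 coda contains /n/, which is not a licensed coda consonant → phonotactically illegal
/pi.fes/ — σ1 onset /p/, coda /∅/ ok; σ2 onset /f/, coda /s/ ok → phonotactically legal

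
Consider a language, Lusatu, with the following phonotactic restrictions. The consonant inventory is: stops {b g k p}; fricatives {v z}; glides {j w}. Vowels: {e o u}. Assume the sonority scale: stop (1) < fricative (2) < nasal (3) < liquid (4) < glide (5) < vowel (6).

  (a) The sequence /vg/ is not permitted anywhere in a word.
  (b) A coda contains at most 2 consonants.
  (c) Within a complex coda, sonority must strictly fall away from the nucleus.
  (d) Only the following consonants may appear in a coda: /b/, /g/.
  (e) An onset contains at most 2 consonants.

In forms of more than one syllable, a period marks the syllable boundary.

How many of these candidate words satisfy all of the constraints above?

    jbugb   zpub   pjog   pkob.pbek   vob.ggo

jbugb — violates constraint (c): syllable 1 coda /gb/: /g/ (stop, 1) → /b/ (stop, 1) does not fall → illicit
zpub — σ1 onset /zp/ (2C), coda /b/ ok → licit
pjog — σ1 onset /pj/ (2C), coda /g/ ok → licit
pkob.pbek — violates constraint (d): syllable 2 coda contains /k/, which is not a licensed coda consonant → illicit
vob.ggo — σ1 onset /v/, coda /b/ ok; σ2 onset /gg/ (2C), coda /∅/ ok → licit
Licit: zpub, pjog, vob.ggo → 3.

3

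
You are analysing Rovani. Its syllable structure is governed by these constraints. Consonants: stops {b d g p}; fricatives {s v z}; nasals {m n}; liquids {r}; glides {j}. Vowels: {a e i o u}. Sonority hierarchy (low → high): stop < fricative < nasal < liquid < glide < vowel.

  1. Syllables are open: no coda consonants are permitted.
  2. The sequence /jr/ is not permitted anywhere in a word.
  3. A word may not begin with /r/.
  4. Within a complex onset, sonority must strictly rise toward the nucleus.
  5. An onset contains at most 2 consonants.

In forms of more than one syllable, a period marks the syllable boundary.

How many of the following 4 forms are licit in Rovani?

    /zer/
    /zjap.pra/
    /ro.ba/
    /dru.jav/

/zer/ — violates constraint 1: syllable 1 coda /r/ has 1 consonant (> 0) → illicit
/zjap.pra/ — violates constraint 1: syllable 1 coda /p/ has 1 consonant (> 0) → illicit
/ro.ba/ — violates constraint 3: word begins with /r/ → illicit
/dru.jav/ — violates constraint 1: syllable 2 coda /v/ has 1 consonant (> 0) → illicit
No form is licit → 0.

0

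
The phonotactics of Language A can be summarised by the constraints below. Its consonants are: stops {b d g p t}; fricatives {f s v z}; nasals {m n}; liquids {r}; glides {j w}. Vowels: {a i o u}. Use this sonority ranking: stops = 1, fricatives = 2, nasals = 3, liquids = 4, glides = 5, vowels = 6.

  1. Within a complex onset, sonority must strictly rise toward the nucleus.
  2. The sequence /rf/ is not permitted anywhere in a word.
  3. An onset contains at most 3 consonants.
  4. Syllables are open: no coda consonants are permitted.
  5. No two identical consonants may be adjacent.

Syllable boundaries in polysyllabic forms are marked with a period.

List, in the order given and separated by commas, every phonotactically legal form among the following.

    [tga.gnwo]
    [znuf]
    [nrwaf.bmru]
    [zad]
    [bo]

[bo]

[tga.gnwo] — violates constraint 1: syllable 1 onset /tg/: /t/ (stop, 1) → /g/ (stop, 1) does not rise → phonotactically illegal
[znuf] — violates constraint 4: syllable 1 coda /f/ has 1 consonant (> 0) → phonotactically illegal
[nrwaf.bmru] — violates constraint 4: syllable 1 coda /f/ has 1 consonant (> 0) → phonotactically illegal
[zad] — violates constraint 4: syllable 1 coda /d/ has 1 consonant (> 0) → phonotactically illegal
[bo] — σ1 onset /b/, coda /∅/ ok → phonotactically legal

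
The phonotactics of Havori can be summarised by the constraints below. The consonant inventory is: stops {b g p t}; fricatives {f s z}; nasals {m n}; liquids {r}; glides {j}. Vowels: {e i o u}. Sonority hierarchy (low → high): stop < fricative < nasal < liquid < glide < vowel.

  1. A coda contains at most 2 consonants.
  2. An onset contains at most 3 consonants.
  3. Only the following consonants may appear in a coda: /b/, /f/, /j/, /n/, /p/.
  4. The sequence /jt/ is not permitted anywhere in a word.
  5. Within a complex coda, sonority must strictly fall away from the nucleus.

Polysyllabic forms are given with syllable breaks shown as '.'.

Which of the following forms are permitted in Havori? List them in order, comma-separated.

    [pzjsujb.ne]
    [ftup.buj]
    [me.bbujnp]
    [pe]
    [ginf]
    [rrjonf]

[pzjsujb.ne] — violates constraint 2: syllable 1 onset /pzjs/ has 4 consonants (> 3) → not permitted
[ftup.buj] — σ1 onset /ft/ (2C), coda /p/ ok; σ2 onset /b/, coda /j/ ok → permitted
[me.bbujnp] — violates constraint 1: syllable 2 coda /jnp/ has 3 consonants (> 2) → not permitted
[pe] — σ1 onset /p/, coda /∅/ ok → permitted
[ginf] — σ1 onset /g/, coda /nf/ (3→2 falls) ok → permitted
[rrjonf] — σ1 onset /rrj/ (3C), coda /nf/ (3→2 falls) ok → permitted

[ftup.buj], [pe], [ginf], [rrjonf]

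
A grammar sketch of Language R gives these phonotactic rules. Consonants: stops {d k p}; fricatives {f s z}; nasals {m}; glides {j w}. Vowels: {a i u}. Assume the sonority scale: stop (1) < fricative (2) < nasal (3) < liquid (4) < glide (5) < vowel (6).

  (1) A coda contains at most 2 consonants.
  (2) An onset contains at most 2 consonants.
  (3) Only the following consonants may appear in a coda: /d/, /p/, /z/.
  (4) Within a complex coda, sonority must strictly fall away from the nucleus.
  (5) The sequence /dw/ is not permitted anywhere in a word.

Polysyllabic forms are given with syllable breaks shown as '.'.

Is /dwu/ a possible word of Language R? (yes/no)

/dwu/ — violates constraint 5: contains banned sequence /dw/ → not permitted

no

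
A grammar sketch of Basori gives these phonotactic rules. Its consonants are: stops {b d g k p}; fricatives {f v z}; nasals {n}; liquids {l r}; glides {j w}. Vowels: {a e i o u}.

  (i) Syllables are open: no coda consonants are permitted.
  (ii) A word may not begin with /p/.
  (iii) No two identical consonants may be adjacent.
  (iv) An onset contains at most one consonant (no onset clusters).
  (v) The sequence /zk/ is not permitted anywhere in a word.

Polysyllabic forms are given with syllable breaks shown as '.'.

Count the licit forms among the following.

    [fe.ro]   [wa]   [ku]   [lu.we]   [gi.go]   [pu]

[fe.ro] — σ1 onset /f/, coda /∅/ ok; σ2 onset /r/, coda /∅/ ok → licit
[wa] — σ1 onset /w/, coda /∅/ ok → licit
[ku] — σ1 onset /k/, coda /∅/ ok → licit
[lu.we] — σ1 onset /l/, coda /∅/ ok; σ2 onset /w/, coda /∅/ ok → licit
[gi.go] — σ1 onset /g/, coda /∅/ ok; σ2 onset /g/, coda /∅/ ok → licit
[pu] — violates constraint (ii): word begins with /p/ → illicit
Licit: [fe.ro], [wa], [ku], [lu.we], [gi.go] → 5.

5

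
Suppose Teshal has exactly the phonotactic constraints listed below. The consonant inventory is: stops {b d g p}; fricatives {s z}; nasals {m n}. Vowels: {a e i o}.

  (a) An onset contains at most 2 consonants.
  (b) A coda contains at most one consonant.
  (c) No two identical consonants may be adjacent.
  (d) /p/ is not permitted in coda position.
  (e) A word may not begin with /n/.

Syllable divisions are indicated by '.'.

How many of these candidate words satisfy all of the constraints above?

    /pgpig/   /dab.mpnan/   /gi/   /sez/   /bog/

/pgpig/ — violates constraint (a): syllable 1 onset /pgp/ has 3 consonants (> 2) → illicit
/dab.mpnan/ — violates constraint (a): syllable 2 onset /mpn/ has 3 consonants (> 2) → illicit
/gi/ — σ1 onset /g/, coda /∅/ ok → licit
/sez/ — σ1 onset /s/, coda /z/ ok → licit
/bog/ — σ1 onset /b/, coda /g/ ok → licit
Licit: /gi/, /sez/, /bog/ → 3.

3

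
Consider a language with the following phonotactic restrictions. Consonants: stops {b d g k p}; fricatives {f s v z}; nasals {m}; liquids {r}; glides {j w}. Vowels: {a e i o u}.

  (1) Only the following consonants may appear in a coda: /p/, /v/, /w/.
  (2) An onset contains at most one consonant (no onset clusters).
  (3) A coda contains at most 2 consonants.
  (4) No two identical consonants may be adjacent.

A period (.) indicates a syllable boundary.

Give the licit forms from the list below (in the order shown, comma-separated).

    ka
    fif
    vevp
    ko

ka — σ1 onset /k/, coda /∅/ ok → licit
fif — violates constraint 1: syllable 1 coda contains /f/, which is not a licensed coda consonant → illicit
vevp — σ1 onset /v/, coda /vp/ (2C) ok → licit
ko — σ1 onset /k/, coda /∅/ ok → licit

ka, vevp, ko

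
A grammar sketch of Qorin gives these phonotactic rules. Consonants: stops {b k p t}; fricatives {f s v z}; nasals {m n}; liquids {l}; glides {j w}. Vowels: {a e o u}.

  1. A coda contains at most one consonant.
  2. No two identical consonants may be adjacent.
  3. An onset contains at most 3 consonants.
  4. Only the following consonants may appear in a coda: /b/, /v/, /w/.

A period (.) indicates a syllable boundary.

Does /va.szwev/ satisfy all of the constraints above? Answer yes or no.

/va.szwev/ — σ1 onset /v/, coda /∅/ ok; σ2 onset /szw/ (3C), coda /v/ ok → phonotactically legal

yes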